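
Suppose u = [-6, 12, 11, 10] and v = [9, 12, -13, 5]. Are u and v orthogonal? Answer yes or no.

u · v = (-6)·9 + 12·12 + 11·(-13) + 10·5 = -54 + 144 - 143 + 50 = -3
Nonzero, so the vectors are not orthogonal.

no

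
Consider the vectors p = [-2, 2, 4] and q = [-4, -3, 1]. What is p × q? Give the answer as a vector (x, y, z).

i: 2·1 - 4·(-3) = 2 - (-12) = 14
j: 4·(-4) - (-2)·1 = -16 - (-2) = -14
k: (-2)·(-3) - 2·(-4) = 6 - (-8) = 14
p × q = (14, -14, 14)

(14, -14, 14)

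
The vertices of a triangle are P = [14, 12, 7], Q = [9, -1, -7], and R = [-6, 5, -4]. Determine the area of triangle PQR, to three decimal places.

160.682

PQ = (-5, -13, -14),  PR = (-20, -7, -11)
i: (-13)·(-11) - (-14)·(-7) = 143 - 98 = 45
j: (-14)·(-20) - (-5)·(-11) = 280 - 55 = 225
k: (-5)·(-7) - (-13)·(-20) = 35 - 260 = -225
PQ × PR = (45, 225, -225)
|PQ × PR| = √103275 ≈ 321.3643
area = ½ · 321.3643 ≈ 160.682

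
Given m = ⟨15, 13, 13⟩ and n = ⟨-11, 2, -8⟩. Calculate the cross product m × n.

(-130, -23, 173)

i: 13·(-8) - 13·2 = -104 - 26 = -130
j: 13·(-11) - 15·(-8) = -143 - (-120) = -23
k: 15·2 - 13·(-11) = 30 - (-143) = 173
m × n = (-130, -23, 173)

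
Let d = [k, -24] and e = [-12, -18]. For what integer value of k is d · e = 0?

36

d · e = k·(-12) + (-24)·(-18) = 432 - 12k
Set equal to 0: -12k = -432, so k = 36.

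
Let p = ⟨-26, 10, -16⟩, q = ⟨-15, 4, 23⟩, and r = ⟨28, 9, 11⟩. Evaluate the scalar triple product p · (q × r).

q × r:
i: 4·11 - 23·9 = 44 - 207 = -163
j: 23·28 - (-15)·11 = 644 - (-165) = 809
k: (-15)·9 - 4·28 = -135 - 112 = -247
q × r = (-163, 809, -247)
p · (q × r) = (-26)·(-163) + 10·809 + (-16)·(-247) = 4238 + 8090 + 3952 = 16280

16280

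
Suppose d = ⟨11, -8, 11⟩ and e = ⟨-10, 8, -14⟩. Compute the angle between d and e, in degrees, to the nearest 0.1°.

171.2

d · e = 11·(-10) + (-8)·8 + 11·(-14) = -110 - 64 - 154 = -328
|d|² = 121 + 64 + 121 = 306,  |d| = √306 ≈ 17.492856
|e|² = 100 + 64 + 196 = 360,  |e| = √360 ≈ 18.973666
cos θ = -328 / (17.492856 · 18.973666) ≈ -0.98824
θ = arccos(-0.98824) ≈ 171.2°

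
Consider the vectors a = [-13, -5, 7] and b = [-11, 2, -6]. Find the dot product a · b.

91

a · b = (-13)·(-11) + (-5)·2 + 7·(-6) = 143 - 10 - 42 = 91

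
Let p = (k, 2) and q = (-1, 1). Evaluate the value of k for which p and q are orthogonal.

2

p · q = k·(-1) + 2·1 = 2 - 1k
Set equal to 0: -1k = -2, so k = 2.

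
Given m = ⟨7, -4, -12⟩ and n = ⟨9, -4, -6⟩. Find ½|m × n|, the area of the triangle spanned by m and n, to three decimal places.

i: (-4)·(-6) - (-12)·(-4) = 24 - 48 = -24
j: (-12)·9 - 7·(-6) = -108 - (-42) = -66
k: 7·(-4) - (-4)·9 = -28 - (-36) = 8
m × n = (-24, -66, 8)
|m × n| = √((-24)² + (-66)² + 8²) = √4996 ≈ 70.6824
area = ½ · 70.6824 ≈ 35.341

35.341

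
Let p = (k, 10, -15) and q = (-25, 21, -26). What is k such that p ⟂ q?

24

p · q = k·(-25) + 10·21 + (-15)·(-26) = 600 - 25k
Set equal to 0: -25k = -600, so k = 24.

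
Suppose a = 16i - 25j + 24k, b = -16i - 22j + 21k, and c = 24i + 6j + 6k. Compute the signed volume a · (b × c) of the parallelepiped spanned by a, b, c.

b × c:
i: (-22)·6 - 21·6 = -132 - 126 = -258
j: 21·24 - (-16)·6 = 504 - (-96) = 600
k: (-16)·6 - (-22)·24 = -96 - (-528) = 432
b × c = (-258, 600, 432)
a · (b × c) = 16·(-258) + (-25)·600 + 24·432 = -4128 - 15000 + 10368 = -8760

-8760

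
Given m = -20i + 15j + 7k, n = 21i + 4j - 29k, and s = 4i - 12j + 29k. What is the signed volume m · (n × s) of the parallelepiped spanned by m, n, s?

n × s:
i: 4·29 - (-29)·(-12) = 116 - 348 = -232
j: (-29)·4 - 21·29 = -116 - 609 = -725
k: 21·(-12) - 4·4 = -252 - 16 = -268
n × s = (-232, -725, -268)
m · (n × s) = (-20)·(-232) + 15·(-725) + 7·(-268) = 4640 - 10875 - 1876 = -8111

-8111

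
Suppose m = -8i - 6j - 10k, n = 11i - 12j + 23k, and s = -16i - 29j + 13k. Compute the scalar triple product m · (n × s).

4088

n × s:
i: (-12)·13 - 23·(-29) = -156 - (-667) = 511
j: 23·(-16) - 11·13 = -368 - 143 = -511
k: 11·(-29) - (-12)·(-16) = -319 - 192 = -511
n × s = (511, -511, -511)
m · (n × s) = (-8)·511 + (-6)·(-511) + (-10)·(-511) = -4088 + 3066 + 5110 = 4088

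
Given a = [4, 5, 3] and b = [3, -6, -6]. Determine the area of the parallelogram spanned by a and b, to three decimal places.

i: 5·(-6) - 3·(-6) = -30 - (-18) = -12
j: 3·3 - 4·(-6) = 9 - (-24) = 33
k: 4·(-6) - 5·3 = -24 - 15 = -39
a × b = (-12, 33, -39)
|a × b| = √((-12)² + 33² + (-39)²) = √2754 ≈ 52.4786

52.479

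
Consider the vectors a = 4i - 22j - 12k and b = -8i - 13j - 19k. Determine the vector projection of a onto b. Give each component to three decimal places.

(-6.492, -10.549, -15.418)

a · b = 4·(-8) + (-22)·(-13) + (-12)·(-19) = -32 + 286 + 228 = 482
|b|² = 64 + 169 + 361 = 594
proj_b a = (482/594) · (-8, -13, -19) ≈ (-6.492, -10.549, -15.418)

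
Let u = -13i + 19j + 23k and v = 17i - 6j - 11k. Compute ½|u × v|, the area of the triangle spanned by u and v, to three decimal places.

177.883

i: 19·(-11) - 23·(-6) = -209 - (-138) = -71
j: 23·17 - (-13)·(-11) = 391 - 143 = 248
k: (-13)·(-6) - 19·17 = 78 - 323 = -245
u × v = (-71, 248, -245)
|u × v| = √((-71)² + 248² + (-245)²) = √126570 ≈ 355.7668
area = ½ · 355.7668 ≈ 177.883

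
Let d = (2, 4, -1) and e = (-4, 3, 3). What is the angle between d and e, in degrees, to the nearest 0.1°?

87.9

d · e = 2·(-4) + 4·3 + (-1)·3 = -8 + 12 - 3 = 1
|d|² = 4 + 16 + 1 = 21,  |d| = √21 ≈ 4.582576
|e|² = 16 + 9 + 9 = 34,  |e| = √34 ≈ 5.830952
cos θ = 1 / (4.582576 · 5.830952) ≈ 0.03742
θ = arccos(0.03742) ≈ 87.9°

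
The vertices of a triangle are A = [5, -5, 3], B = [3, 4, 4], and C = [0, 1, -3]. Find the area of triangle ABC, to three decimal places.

35.277

AB = (-2, 9, 1),  AC = (-5, 6, -6)
i: 9·(-6) - 1·6 = -54 - 6 = -60
j: 1·(-5) - (-2)·(-6) = -5 - 12 = -17
k: (-2)·6 - 9·(-5) = -12 - (-45) = 33
AB × AC = (-60, -17, 33)
|AB × AC| = √4978 ≈ 70.5549
area = ½ · 70.5549 ≈ 35.277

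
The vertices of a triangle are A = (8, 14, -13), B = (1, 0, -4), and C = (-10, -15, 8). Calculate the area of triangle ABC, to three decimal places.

AB = (-7, -14, 9),  AC = (-18, -29, 21)
i: (-14)·21 - 9·(-29) = -294 - (-261) = -33
j: 9·(-18) - (-7)·21 = -162 - (-147) = -15
k: (-7)·(-29) - (-14)·(-18) = 203 - 252 = -49
AB × AC = (-33, -15, -49)
|AB × AC| = √3715 ≈ 60.9508
area = ½ · 60.9508 ≈ 30.475

30.475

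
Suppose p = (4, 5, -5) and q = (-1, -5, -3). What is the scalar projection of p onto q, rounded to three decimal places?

p · q = 4·(-1) + 5·(-5) + (-5)·(-3) = -4 - 25 + 15 = -14
|q| = √(1 + 25 + 9) = √35 ≈ 5.9161
comp_q p = -14 / √35 ≈ -2.366

-2.366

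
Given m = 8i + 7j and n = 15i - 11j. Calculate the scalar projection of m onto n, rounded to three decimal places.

m · n = 8·15 + 7·(-11) = 120 - 77 = 43
|n| = √(225 + 121) = √346 ≈ 18.6011
comp_n m = 43 / √346 ≈ 2.312

2.312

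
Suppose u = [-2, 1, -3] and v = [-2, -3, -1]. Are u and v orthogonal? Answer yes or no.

no

u · v = (-2)·(-2) + 1·(-3) + (-3)·(-1) = 4 - 3 + 3 = 4
Nonzero, so the vectors are not orthogonal.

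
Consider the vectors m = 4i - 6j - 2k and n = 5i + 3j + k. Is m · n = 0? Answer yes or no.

m · n = 4·5 + (-6)·3 + (-2)·1 = 20 - 18 - 2 = 0
Zero, so the vectors are orthogonal.

yes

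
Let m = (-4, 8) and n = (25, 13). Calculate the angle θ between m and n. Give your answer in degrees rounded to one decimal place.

m · n = (-4)·25 + 8·13 = -100 + 104 = 4
|m|² = 16 + 64 = 80,  |m| = √80 ≈ 8.944272
|n|² = 625 + 169 = 794,  |n| = √794 ≈ 28.178006
cos θ = 4 / (8.944272 · 28.178006) ≈ 0.01587
θ = arccos(0.01587) ≈ 89.1°

89.1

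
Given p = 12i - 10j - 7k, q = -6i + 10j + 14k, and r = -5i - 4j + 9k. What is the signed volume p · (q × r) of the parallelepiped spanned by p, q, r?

q × r:
i: 10·9 - 14·(-4) = 90 - (-56) = 146
j: 14·(-5) - (-6)·9 = -70 - (-54) = -16
k: (-6)·(-4) - 10·(-5) = 24 - (-50) = 74
q × r = (146, -16, 74)
p · (q × r) = 12·146 + (-10)·(-16) + (-7)·74 = 1752 + 160 - 518 = 1394

1394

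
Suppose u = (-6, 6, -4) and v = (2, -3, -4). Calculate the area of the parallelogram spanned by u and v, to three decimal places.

48.539

i: 6·(-4) - (-4)·(-3) = -24 - 12 = -36
j: (-4)·2 - (-6)·(-4) = -8 - 24 = -32
k: (-6)·(-3) - 6·2 = 18 - 12 = 6
u × v = (-36, -32, 6)
|u × v| = √((-36)² + (-32)² + 6²) = √2356 ≈ 48.5386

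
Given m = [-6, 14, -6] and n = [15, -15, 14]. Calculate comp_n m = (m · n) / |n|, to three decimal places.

-15.108

m · n = (-6)·15 + 14·(-15) + (-6)·14 = -90 - 210 - 84 = -384
|n| = √(225 + 225 + 196) = √646 ≈ 25.4165
comp_n m = -384 / √646 ≈ -15.108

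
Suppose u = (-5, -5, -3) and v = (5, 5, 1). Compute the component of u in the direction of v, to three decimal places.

u · v = (-5)·5 + (-5)·5 + (-3)·1 = -25 - 25 - 3 = -53
|v| = √(25 + 25 + 1) = √51 ≈ 7.1414
comp_v u = -53 / √51 ≈ -7.421

-7.421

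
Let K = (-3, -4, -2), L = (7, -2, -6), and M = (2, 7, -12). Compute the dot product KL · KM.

KL = L − K = (10, 2, -4)
KM = M − K = (5, 11, -10)
KL · KM = 10·5 + 2·11 + (-4)·(-10) = 50 + 22 + 40 = 112

112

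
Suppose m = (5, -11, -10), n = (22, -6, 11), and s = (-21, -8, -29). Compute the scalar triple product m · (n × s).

-147

n × s:
i: (-6)·(-29) - 11·(-8) = 174 - (-88) = 262
j: 11·(-21) - 22·(-29) = -231 - (-638) = 407
k: 22·(-8) - (-6)·(-21) = -176 - 126 = -302
n × s = (262, 407, -302)
m · (n × s) = 5·262 + (-11)·407 + (-10)·(-302) = 1310 - 4477 + 3020 = -147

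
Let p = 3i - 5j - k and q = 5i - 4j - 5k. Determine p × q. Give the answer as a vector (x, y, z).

(21, 10, 13)

i: (-5)·(-5) - (-1)·(-4) = 25 - 4 = 21
j: (-1)·5 - 3·(-5) = -5 - (-15) = 10
k: 3·(-4) - (-5)·5 = -12 - (-25) = 13
p × q = (21, 10, 13)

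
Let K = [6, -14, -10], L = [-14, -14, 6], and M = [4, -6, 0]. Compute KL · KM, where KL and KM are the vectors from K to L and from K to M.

200

KL = L − K = (-20, 0, 16)
KM = M − K = (-2, 8, 10)
KL · KM = (-20)·(-2) + 0·8 + 16·10 = 40 + 0 + 160 = 200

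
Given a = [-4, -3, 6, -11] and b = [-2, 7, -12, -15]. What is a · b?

a · b = (-4)·(-2) + (-3)·7 + 6·(-12) + (-11)·(-15) = 8 - 21 - 72 + 165 = 80

80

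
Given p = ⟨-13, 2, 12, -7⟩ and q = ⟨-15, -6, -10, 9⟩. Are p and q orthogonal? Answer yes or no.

p · q = (-13)·(-15) + 2·(-6) + 12·(-10) + (-7)·9 = 195 - 12 - 120 - 63 = 0
Zero, so the vectors are orthogonal.

yes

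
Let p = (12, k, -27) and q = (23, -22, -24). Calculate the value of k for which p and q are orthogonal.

42

p · q = 12·23 + k·(-22) + (-27)·(-24) = 924 - 22k
Set equal to 0: -22k = -924, so k = 42.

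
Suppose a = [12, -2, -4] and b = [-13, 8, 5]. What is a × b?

i: (-2)·5 - (-4)·8 = -10 - (-32) = 22
j: (-4)·(-13) - 12·5 = 52 - 60 = -8
k: 12·8 - (-2)·(-13) = 96 - 26 = 70
a × b = (22, -8, 70)

(22, -8, 70)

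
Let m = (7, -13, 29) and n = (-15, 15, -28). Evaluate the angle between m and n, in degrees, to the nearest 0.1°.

m · n = 7·(-15) + (-13)·15 + 29·(-28) = -105 - 195 - 812 = -1112
|m|² = 49 + 169 + 841 = 1059,  |m| = √1059 ≈ 32.542280
|n|² = 225 + 225 + 784 = 1234,  |n| = √1234 ≈ 35.128336
cos θ = -1112 / (32.542280 · 35.128336) ≈ -0.97275
θ = arccos(-0.97275) ≈ 166.6°

166.6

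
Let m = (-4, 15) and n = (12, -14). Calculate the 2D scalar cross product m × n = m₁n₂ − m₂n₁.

-124

(-4)·(-14) - 15·12 = 56 - 180 = -124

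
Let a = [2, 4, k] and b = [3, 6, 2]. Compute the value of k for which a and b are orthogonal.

-15

a · b = 2·3 + 4·6 + k·2 = 30 + 2k
Set equal to 0: 2k = -30, so k = -15.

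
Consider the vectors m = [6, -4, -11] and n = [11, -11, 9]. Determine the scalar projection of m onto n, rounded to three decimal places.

m · n = 6·11 + (-4)·(-11) + (-11)·9 = 66 + 44 - 99 = 11
|n| = √(121 + 121 + 81) = √323 ≈ 17.9722
comp_n m = 11 / √323 ≈ 0.612

0.612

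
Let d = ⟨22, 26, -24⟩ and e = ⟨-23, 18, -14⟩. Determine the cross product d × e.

(68, 860, 994)

i: 26·(-14) - (-24)·18 = -364 - (-432) = 68
j: (-24)·(-23) - 22·(-14) = 552 - (-308) = 860
k: 22·18 - 26·(-23) = 396 - (-598) = 994
d × e = (68, 860, 994)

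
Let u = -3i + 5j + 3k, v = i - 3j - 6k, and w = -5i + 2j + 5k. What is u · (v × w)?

v × w:
i: (-3)·5 - (-6)·2 = -15 - (-12) = -3
j: (-6)·(-5) - 1·5 = 30 - 5 = 25
k: 1·2 - (-3)·(-5) = 2 - 15 = -13
v × w = (-3, 25, -13)
u · (v × w) = (-3)·(-3) + 5·25 + 3·(-13) = 9 + 125 - 39 = 95

95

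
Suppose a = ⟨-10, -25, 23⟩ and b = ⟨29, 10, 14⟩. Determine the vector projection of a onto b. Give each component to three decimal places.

a · b = (-10)·29 + (-25)·10 + 23·14 = -290 - 250 + 322 = -218
|b|² = 841 + 100 + 196 = 1137
proj_b a = (-218/1137) · (29, 10, 14) ≈ (-5.560, -1.917, -2.684)

(-5.560, -1.917, -2.684)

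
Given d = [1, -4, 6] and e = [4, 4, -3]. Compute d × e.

i: (-4)·(-3) - 6·4 = 12 - 24 = -12
j: 6·4 - 1·(-3) = 24 - (-3) = 27
k: 1·4 - (-4)·4 = 4 - (-16) = 20
d × e = (-12, 27, 20)

(-12, 27, 20)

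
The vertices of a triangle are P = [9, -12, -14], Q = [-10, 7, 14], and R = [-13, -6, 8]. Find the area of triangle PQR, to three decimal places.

PQ = (-19, 19, 28),  PR = (-22, 6, 22)
i: 19·22 - 28·6 = 418 - 168 = 250
j: 28·(-22) - (-19)·22 = -616 - (-418) = -198
k: (-19)·6 - 19·(-22) = -114 - (-418) = 304
PQ × PR = (250, -198, 304)
|PQ × PR| = √194120 ≈ 440.5905
area = ½ · 440.5905 ≈ 220.295

220.295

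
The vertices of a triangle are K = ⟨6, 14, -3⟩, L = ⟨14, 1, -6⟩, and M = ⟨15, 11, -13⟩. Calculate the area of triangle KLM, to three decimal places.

KL = (8, -13, -3),  KM = (9, -3, -10)
i: (-13)·(-10) - (-3)·(-3) = 130 - 9 = 121
j: (-3)·9 - 8·(-10) = -27 - (-80) = 53
k: 8·(-3) - (-13)·9 = -24 - (-117) = 93
KL × KM = (121, 53, 93)
|KL × KM| = √26099 ≈ 161.5518
area = ½ · 161.5518 ≈ 80.776

80.776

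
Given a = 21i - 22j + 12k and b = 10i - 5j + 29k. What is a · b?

a · b = 21·10 + (-22)·(-5) + 12·29 = 210 + 110 + 348 = 668

668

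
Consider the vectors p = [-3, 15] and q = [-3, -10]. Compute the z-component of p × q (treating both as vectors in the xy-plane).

75

(-3)·(-10) - 15·(-3) = 30 - (-45) = 75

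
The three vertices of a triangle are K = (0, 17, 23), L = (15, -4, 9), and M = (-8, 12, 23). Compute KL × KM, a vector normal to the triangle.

KL = (15, -21, -14)
KM = (-8, -5, 0)
i: (-21)·0 - (-14)·(-5) = 0 - 70 = -70
j: (-14)·(-8) - 15·0 = 112 - 0 = 112
k: 15·(-5) - (-21)·(-8) = -75 - 168 = -243
KL × KM = (-70, 112, -243)

(-70, 112, -243)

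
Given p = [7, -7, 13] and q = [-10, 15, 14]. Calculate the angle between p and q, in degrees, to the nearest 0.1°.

88.9

p · q = 7·(-10) + (-7)·15 + 13·14 = -70 - 105 + 182 = 7
|p|² = 49 + 49 + 169 = 267,  |p| = √267 ≈ 16.340135
|q|² = 100 + 225 + 196 = 521,  |q| = √521 ≈ 22.825424
cos θ = 7 / (16.340135 · 22.825424) ≈ 0.01877
θ = arccos(0.01877) ≈ 88.9°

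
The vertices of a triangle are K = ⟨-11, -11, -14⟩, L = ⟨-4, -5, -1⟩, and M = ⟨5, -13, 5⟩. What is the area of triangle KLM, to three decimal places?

KL = (7, 6, 13),  KM = (16, -2, 19)
i: 6·19 - 13·(-2) = 114 - (-26) = 140
j: 13·16 - 7·19 = 208 - 133 = 75
k: 7·(-2) - 6·16 = -14 - 96 = -110
KL × KM = (140, 75, -110)
|KL × KM| = √37325 ≈ 193.1968
area = ½ · 193.1968 ≈ 96.598

96.598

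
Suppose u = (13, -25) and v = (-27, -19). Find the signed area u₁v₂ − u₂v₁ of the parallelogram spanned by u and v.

13·(-19) - (-25)·(-27) = -247 - 675 = -922

-922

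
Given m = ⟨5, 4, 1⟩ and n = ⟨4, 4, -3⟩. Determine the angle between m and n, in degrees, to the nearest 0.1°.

m · n = 5·4 + 4·4 + 1·(-3) = 20 + 16 - 3 = 33
|m|² = 25 + 16 + 1 = 42,  |m| = √42 ≈ 6.480741
|n|² = 16 + 16 + 9 = 41,  |n| = √41 ≈ 6.403124
cos θ = 33 / (6.480741 · 6.403124) ≈ 0.79524
θ = arccos(0.79524) ≈ 37.3°

37.3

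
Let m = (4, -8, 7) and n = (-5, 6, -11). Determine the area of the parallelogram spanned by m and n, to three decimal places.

i: (-8)·(-11) - 7·6 = 88 - 42 = 46
j: 7·(-5) - 4·(-11) = -35 - (-44) = 9
k: 4·6 - (-8)·(-5) = 24 - 40 = -16
m × n = (46, 9, -16)
|m × n| = √(46² + 9² + (-16)²) = √2453 ≈ 49.5278

49.528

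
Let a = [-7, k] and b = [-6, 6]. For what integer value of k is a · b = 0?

a · b = (-7)·(-6) + k·6 = 42 + 6k
Set equal to 0: 6k = -42, so k = -7.

-7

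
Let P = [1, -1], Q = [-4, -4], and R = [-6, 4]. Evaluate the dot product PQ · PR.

PQ = Q − P = (-5, -3)
PR = R − P = (-7, 5)
PQ · PR = (-5)·(-7) + (-3)·5 = 35 - 15 = 20

20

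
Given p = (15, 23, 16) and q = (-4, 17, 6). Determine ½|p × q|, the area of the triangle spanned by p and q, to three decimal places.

i: 23·6 - 16·17 = 138 - 272 = -134
j: 16·(-4) - 15·6 = -64 - 90 = -154
k: 15·17 - 23·(-4) = 255 - (-92) = 347
p × q = (-134, -154, 347)
|p × q| = √((-134)² + (-154)² + 347²) = √162081 ≈ 402.5928
area = ½ · 402.5928 ≈ 201.296

201.296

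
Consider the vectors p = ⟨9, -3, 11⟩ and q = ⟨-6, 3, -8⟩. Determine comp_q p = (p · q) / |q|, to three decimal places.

p · q = 9·(-6) + (-3)·3 + 11·(-8) = -54 - 9 - 88 = -151
|q| = √(36 + 9 + 64) = √109 ≈ 10.4403
comp_q p = -151 / √109 ≈ -14.463

-14.463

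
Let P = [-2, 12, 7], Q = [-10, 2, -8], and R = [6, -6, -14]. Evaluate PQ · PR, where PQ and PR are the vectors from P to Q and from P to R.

PQ = Q − P = (-8, -10, -15)
PR = R − P = (8, -18, -21)
PQ · PR = (-8)·8 + (-10)·(-18) + (-15)·(-21) = -64 + 180 + 315 = 431

431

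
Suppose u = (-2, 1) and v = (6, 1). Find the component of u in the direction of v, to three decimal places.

u · v = (-2)·6 + 1·1 = -12 + 1 = -11
|v| = √(36 + 1) = √37 ≈ 6.0828
comp_v u = -11 / √37 ≈ -1.808

-1.808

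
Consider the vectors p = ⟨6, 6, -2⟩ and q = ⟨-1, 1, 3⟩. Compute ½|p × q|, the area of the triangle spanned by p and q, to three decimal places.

i: 6·3 - (-2)·1 = 18 - (-2) = 20
j: (-2)·(-1) - 6·3 = 2 - 18 = -16
k: 6·1 - 6·(-1) = 6 - (-6) = 12
p × q = (20, -16, 12)
|p × q| = √(20² + (-16)² + 12²) = √800 ≈ 28.2843
area = ½ · 28.2843 ≈ 14.142

14.142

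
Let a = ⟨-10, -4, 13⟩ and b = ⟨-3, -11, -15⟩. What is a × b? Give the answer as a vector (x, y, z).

(203, -189, 98)

i: (-4)·(-15) - 13·(-11) = 60 - (-143) = 203
j: 13·(-3) - (-10)·(-15) = -39 - 150 = -189
k: (-10)·(-11) - (-4)·(-3) = 110 - 12 = 98
a × b = (203, -189, 98)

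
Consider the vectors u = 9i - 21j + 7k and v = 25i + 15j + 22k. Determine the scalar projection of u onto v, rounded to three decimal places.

u · v = 9·25 + (-21)·15 + 7·22 = 225 - 315 + 154 = 64
|v| = √(625 + 225 + 484) = √1334 ≈ 36.5240
comp_v u = 64 / √1334 ≈ 1.752

1.752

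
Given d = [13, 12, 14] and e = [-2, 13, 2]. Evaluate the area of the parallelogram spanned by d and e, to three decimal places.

i: 12·2 - 14·13 = 24 - 182 = -158
j: 14·(-2) - 13·2 = -28 - 26 = -54
k: 13·13 - 12·(-2) = 169 - (-24) = 193
d × e = (-158, -54, 193)
|d × e| = √((-158)² + (-54)² + 193²) = √65129 ≈ 255.2038

255.204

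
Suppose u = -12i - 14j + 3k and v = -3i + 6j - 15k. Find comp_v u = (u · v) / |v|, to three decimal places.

u · v = (-12)·(-3) + (-14)·6 + 3·(-15) = 36 - 84 - 45 = -93
|v| = √(9 + 36 + 225) = √270 ≈ 16.4317
comp_v u = -93 / √270 ≈ -5.660

-5.660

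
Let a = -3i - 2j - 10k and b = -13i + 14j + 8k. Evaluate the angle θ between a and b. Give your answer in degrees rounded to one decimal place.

a · b = (-3)·(-13) + (-2)·14 + (-10)·8 = 39 - 28 - 80 = -69
|a|² = 9 + 4 + 100 = 113,  |a| = √113 ≈ 10.630146
|b|² = 169 + 196 + 64 = 429,  |b| = √429 ≈ 20.712315
cos θ = -69 / (10.630146 · 20.712315) ≈ -0.31339
θ = arccos(-0.31339) ≈ 108.3°

108.3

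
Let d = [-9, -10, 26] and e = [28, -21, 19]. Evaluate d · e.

d · e = (-9)·28 + (-10)·(-21) + 26·19 = -252 + 210 + 494 = 452

452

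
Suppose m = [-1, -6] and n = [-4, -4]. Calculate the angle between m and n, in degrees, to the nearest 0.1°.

m · n = (-1)·(-4) + (-6)·(-4) = 4 + 24 = 28
|m|² = 1 + 36 = 37,  |m| = √37 ≈ 6.082763
|n|² = 16 + 16 = 32,  |n| = √32 ≈ 5.656854
cos θ = 28 / (6.082763 · 5.656854) ≈ 0.81373
θ = arccos(0.81373) ≈ 35.5°

35.5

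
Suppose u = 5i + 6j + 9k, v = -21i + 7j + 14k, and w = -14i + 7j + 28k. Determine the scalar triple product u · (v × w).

v × w:
i: 7·28 - 14·7 = 196 - 98 = 98
j: 14·(-14) - (-21)·28 = -196 - (-588) = 392
k: (-21)·7 - 7·(-14) = -147 - (-98) = -49
v × w = (98, 392, -49)
u · (v × w) = 5·98 + 6·392 + 9·(-49) = 490 + 2352 - 441 = 2401

2401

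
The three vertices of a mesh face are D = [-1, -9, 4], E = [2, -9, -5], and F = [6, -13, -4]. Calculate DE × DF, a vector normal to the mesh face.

DE = (3, 0, -9)
DF = (7, -4, -8)
i: 0·(-8) - (-9)·(-4) = 0 - 36 = -36
j: (-9)·7 - 3·(-8) = -63 - (-24) = -39
k: 3·(-4) - 0·7 = -12 - 0 = -12
DE × DF = (-36, -39, -12)

(-36, -39, -12)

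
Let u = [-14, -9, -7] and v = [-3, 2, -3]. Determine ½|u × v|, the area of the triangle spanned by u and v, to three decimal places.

35.871

i: (-9)·(-3) - (-7)·2 = 27 - (-14) = 41
j: (-7)·(-3) - (-14)·(-3) = 21 - 42 = -21
k: (-14)·2 - (-9)·(-3) = -28 - 27 = -55
u × v = (41, -21, -55)
|u × v| = √(41² + (-21)² + (-55)²) = √5147 ≈ 71.7426
area = ½ · 71.7426 ≈ 35.871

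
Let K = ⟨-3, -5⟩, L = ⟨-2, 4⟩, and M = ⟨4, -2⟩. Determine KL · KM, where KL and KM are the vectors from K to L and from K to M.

KL = L − K = (1, 9)
KM = M − K = (7, 3)
KL · KM = 1·7 + 9·3 = 7 + 27 = 34

34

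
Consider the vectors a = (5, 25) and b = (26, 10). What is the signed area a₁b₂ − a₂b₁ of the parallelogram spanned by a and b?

-600

5·10 - 25·26 = 50 - 650 = -600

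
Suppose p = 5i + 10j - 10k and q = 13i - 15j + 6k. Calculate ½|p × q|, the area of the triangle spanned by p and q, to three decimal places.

137.591

i: 10·6 - (-10)·(-15) = 60 - 150 = -90
j: (-10)·13 - 5·6 = -130 - 30 = -160
k: 5·(-15) - 10·13 = -75 - 130 = -205
p × q = (-90, -160, -205)
|p × q| = √((-90)² + (-160)² + (-205)²) = √75725 ≈ 275.1818
area = ½ · 275.1818 ≈ 137.591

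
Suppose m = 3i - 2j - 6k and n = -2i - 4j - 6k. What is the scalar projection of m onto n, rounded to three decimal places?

m · n = 3·(-2) + (-2)·(-4) + (-6)·(-6) = -6 + 8 + 36 = 38
|n| = √(4 + 16 + 36) = √56 ≈ 7.4833
comp_n m = 38 / √56 ≈ 5.078

5.078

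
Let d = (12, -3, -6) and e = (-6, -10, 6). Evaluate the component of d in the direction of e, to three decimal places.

d · e = 12·(-6) + (-3)·(-10) + (-6)·6 = -72 + 30 - 36 = -78
|e| = √(36 + 100 + 36) = √172 ≈ 13.1149
comp_e d = -78 / √172 ≈ -5.947

-5.947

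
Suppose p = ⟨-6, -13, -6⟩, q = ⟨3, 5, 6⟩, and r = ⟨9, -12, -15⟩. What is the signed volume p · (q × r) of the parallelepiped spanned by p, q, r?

q × r:
i: 5·(-15) - 6·(-12) = -75 - (-72) = -3
j: 6·9 - 3·(-15) = 54 - (-45) = 99
k: 3·(-12) - 5·9 = -36 - 45 = -81
q × r = (-3, 99, -81)
p · (q × r) = (-6)·(-3) + (-13)·99 + (-6)·(-81) = 18 - 1287 + 486 = -783

-783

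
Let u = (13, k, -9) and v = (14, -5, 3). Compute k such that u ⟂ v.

31

u · v = 13·14 + k·(-5) + (-9)·3 = 155 - 5k
Set equal to 0: -5k = -155, so k = 31.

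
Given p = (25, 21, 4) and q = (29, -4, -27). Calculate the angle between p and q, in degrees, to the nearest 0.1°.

66.0

p · q = 25·29 + 21·(-4) + 4·(-27) = 725 - 84 - 108 = 533
|p|² = 625 + 441 + 16 = 1082,  |p| = √1082 ≈ 32.893768
|q|² = 841 + 16 + 729 = 1586,  |q| = √1586 ≈ 39.824616
cos θ = 533 / (32.893768 · 39.824616) ≈ 0.40688
θ = arccos(0.40688) ≈ 66.0°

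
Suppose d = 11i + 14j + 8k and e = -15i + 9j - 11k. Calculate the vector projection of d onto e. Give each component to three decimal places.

(4.461, -2.677, 3.272)

d · e = 11·(-15) + 14·9 + 8·(-11) = -165 + 126 - 88 = -127
|e|² = 225 + 81 + 121 = 427
proj_e d = (-127/427) · (-15, 9, -11) ≈ (4.461, -2.677, 3.272)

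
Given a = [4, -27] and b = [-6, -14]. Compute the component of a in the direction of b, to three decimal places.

a · b = 4·(-6) + (-27)·(-14) = -24 + 378 = 354
|b| = √(36 + 196) = √232 ≈ 15.2315
comp_b a = 354 / √232 ≈ 23.241

23.241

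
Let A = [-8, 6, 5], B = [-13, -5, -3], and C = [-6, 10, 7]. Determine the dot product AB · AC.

AB = B − A = (-5, -11, -8)
AC = C − A = (2, 4, 2)
AB · AC = (-5)·2 + (-11)·4 + (-8)·2 = -10 - 44 - 16 = -70

-70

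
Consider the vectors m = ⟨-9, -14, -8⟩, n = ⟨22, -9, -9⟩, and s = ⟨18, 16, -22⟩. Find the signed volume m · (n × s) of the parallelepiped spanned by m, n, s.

-11698

n × s:
i: (-9)·(-22) - (-9)·16 = 198 - (-144) = 342
j: (-9)·18 - 22·(-22) = -162 - (-484) = 322
k: 22·16 - (-9)·18 = 352 - (-162) = 514
n × s = (342, 322, 514)
m · (n × s) = (-9)·342 + (-14)·322 + (-8)·514 = -3078 - 4508 - 4112 = -11698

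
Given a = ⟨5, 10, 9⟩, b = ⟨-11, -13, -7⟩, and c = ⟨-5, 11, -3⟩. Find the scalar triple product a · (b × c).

b × c:
i: (-13)·(-3) - (-7)·11 = 39 - (-77) = 116
j: (-7)·(-5) - (-11)·(-3) = 35 - 33 = 2
k: (-11)·11 - (-13)·(-5) = -121 - 65 = -186
b × c = (116, 2, -186)
a · (b × c) = 5·116 + 10·2 + 9·(-186) = 580 + 20 - 1674 = -1074

-1074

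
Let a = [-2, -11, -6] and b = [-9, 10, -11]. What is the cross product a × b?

i: (-11)·(-11) - (-6)·10 = 121 - (-60) = 181
j: (-6)·(-9) - (-2)·(-11) = 54 - 22 = 32
k: (-2)·10 - (-11)·(-9) = -20 - 99 = -119
a × b = (181, 32, -119)

(181, 32, -119)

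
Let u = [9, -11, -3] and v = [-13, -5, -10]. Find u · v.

-32

u · v = 9·(-13) + (-11)·(-5) + (-3)·(-10) = -117 + 55 + 30 = -32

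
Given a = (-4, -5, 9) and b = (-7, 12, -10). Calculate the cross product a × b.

(-58, -103, -83)

i: (-5)·(-10) - 9·12 = 50 - 108 = -58
j: 9·(-7) - (-4)·(-10) = -63 - 40 = -103
k: (-4)·12 - (-5)·(-7) = -48 - 35 = -83
a × b = (-58, -103, -83)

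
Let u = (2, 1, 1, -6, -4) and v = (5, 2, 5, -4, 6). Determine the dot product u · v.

17

u · v = 2·5 + 1·2 + 1·5 + (-6)·(-4) + (-4)·6 = 10 + 2 + 5 + 24 - 24 = 17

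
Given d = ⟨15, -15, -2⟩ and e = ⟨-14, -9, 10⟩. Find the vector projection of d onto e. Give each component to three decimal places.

d · e = 15·(-14) + (-15)·(-9) + (-2)·10 = -210 + 135 - 20 = -95
|e|² = 196 + 81 + 100 = 377
proj_e d = (-95/377) · (-14, -9, 10) ≈ (3.528, 2.268, -2.520)

(3.528, 2.268, -2.520)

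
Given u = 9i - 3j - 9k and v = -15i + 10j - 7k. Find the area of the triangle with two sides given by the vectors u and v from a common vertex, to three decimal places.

115.704

i: (-3)·(-7) - (-9)·10 = 21 - (-90) = 111
j: (-9)·(-15) - 9·(-7) = 135 - (-63) = 198
k: 9·10 - (-3)·(-15) = 90 - 45 = 45
u × v = (111, 198, 45)
|u × v| = √(111² + 198² + 45²) = √53550 ≈ 231.4087
area = ½ · 231.4087 ≈ 115.704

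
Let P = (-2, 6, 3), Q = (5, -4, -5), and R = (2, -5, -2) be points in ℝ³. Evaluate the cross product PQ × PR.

PQ = (7, -10, -8)
PR = (4, -11, -5)
i: (-10)·(-5) - (-8)·(-11) = 50 - 88 = -38
j: (-8)·4 - 7·(-5) = -32 - (-35) = 3
k: 7·(-11) - (-10)·4 = -77 - (-40) = -37
PQ × PR = (-38, 3, -37)

(-38, 3, -37)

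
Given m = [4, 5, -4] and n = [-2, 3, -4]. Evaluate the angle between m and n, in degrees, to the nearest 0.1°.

55.5

m · n = 4·(-2) + 5·3 + (-4)·(-4) = -8 + 15 + 16 = 23
|m|² = 16 + 25 + 16 = 57,  |m| = √57 ≈ 7.549834
|n|² = 4 + 9 + 16 = 29,  |n| = √29 ≈ 5.385165
cos θ = 23 / (7.549834 · 5.385165) ≈ 0.56571
θ = arccos(0.56571) ≈ 55.5°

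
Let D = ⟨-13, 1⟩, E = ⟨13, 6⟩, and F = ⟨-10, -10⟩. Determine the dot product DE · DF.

23

DE = E − D = (26, 5)
DF = F − D = (3, -11)
DE · DF = 26·3 + 5·(-11) = 78 - 55 = 23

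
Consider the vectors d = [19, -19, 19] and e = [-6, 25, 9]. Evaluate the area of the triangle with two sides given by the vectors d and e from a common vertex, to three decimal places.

396.504

i: (-19)·9 - 19·25 = -171 - 475 = -646
j: 19·(-6) - 19·9 = -114 - 171 = -285
k: 19·25 - (-19)·(-6) = 475 - 114 = 361
d × e = (-646, -285, 361)
|d × e| = √((-646)² + (-285)² + 361²) = √628862 ≈ 793.0082
area = ½ · 793.0082 ≈ 396.504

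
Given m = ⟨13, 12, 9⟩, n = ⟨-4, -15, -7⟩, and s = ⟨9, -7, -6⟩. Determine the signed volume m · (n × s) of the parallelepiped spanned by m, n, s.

956

n × s:
i: (-15)·(-6) - (-7)·(-7) = 90 - 49 = 41
j: (-7)·9 - (-4)·(-6) = -63 - 24 = -87
k: (-4)·(-7) - (-15)·9 = 28 - (-135) = 163
n × s = (41, -87, 163)
m · (n × s) = 13·41 + 12·(-87) + 9·163 = 533 - 1044 + 1467 = 956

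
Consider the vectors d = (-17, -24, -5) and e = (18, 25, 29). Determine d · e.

d · e = (-17)·18 + (-24)·25 + (-5)·29 = -306 - 600 - 145 = -1051

-1051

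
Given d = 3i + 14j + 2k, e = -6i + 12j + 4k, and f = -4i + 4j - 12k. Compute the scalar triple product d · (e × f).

-1664

e × f:
i: 12·(-12) - 4·4 = -144 - 16 = -160
j: 4·(-4) - (-6)·(-12) = -16 - 72 = -88
k: (-6)·4 - 12·(-4) = -24 - (-48) = 24
e × f = (-160, -88, 24)
d · (e × f) = 3·(-160) + 14·(-88) + 2·24 = -480 - 1232 + 48 = -1664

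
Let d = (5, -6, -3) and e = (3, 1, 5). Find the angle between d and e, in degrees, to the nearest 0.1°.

d · e = 5·3 + (-6)·1 + (-3)·5 = 15 - 6 - 15 = -6
|d|² = 25 + 36 + 9 = 70,  |d| = √70 ≈ 8.366600
|e|² = 9 + 1 + 25 = 35,  |e| = √35 ≈ 5.916080
cos θ = -6 / (8.366600 · 5.916080) ≈ -0.12122
θ = arccos(-0.12122) ≈ 97.0°

97.0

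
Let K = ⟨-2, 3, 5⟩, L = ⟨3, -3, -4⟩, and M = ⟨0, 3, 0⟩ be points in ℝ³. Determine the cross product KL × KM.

KL = (5, -6, -9)
KM = (2, 0, -5)
i: (-6)·(-5) - (-9)·0 = 30 - 0 = 30
j: (-9)·2 - 5·(-5) = -18 - (-25) = 7
k: 5·0 - (-6)·2 = 0 - (-12) = 12
KL × KM = (30, 7, 12)

(30, 7, 12)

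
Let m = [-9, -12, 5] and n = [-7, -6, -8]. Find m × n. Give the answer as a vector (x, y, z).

(126, -107, -30)

i: (-12)·(-8) - 5·(-6) = 96 - (-30) = 126
j: 5·(-7) - (-9)·(-8) = -35 - 72 = -107
k: (-9)·(-6) - (-12)·(-7) = 54 - 84 = -30
m × n = (126, -107, -30)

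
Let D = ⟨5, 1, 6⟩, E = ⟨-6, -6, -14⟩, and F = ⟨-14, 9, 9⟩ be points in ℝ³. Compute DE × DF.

(139, 413, -221)

DE = (-11, -7, -20)
DF = (-19, 8, 3)
i: (-7)·3 - (-20)·8 = -21 - (-160) = 139
j: (-20)·(-19) - (-11)·3 = 380 - (-33) = 413
k: (-11)·8 - (-7)·(-19) = -88 - 133 = -221
DE × DF = (139, 413, -221)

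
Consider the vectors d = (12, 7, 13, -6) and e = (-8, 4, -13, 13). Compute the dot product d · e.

d · e = 12·(-8) + 7·4 + 13·(-13) + (-6)·13 = -96 + 28 - 169 - 78 = -315

-315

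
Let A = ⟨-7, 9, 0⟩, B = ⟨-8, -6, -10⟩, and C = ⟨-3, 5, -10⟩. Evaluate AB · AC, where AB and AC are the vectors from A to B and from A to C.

AB = B − A = (-1, -15, -10)
AC = C − A = (4, -4, -10)
AB · AC = (-1)·4 + (-15)·(-4) + (-10)·(-10) = -4 + 60 + 100 = 156

156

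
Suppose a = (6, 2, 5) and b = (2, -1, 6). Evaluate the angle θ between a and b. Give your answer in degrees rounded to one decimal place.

a · b = 6·2 + 2·(-1) + 5·6 = 12 - 2 + 30 = 40
|a|² = 36 + 4 + 25 = 65,  |a| = √65 ≈ 8.062258
|b|² = 4 + 1 + 36 = 41,  |b| = √41 ≈ 6.403124
cos θ = 40 / (8.062258 · 6.403124) ≈ 0.77484
θ = arccos(0.77484) ≈ 39.2°

39.2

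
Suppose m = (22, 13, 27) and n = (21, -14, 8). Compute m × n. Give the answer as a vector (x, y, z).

i: 13·8 - 27·(-14) = 104 - (-378) = 482
j: 27·21 - 22·8 = 567 - 176 = 391
k: 22·(-14) - 13·21 = -308 - 273 = -581
m × n = (482, 391, -581)

(482, 391, -581)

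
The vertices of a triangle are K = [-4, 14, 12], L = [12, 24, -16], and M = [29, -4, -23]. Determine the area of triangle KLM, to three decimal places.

557.615

KL = (16, 10, -28),  KM = (33, -18, -35)
i: 10·(-35) - (-28)·(-18) = -350 - 504 = -854
j: (-28)·33 - 16·(-35) = -924 - (-560) = -364
k: 16·(-18) - 10·33 = -288 - 330 = -618
KL × KM = (-854, -364, -618)
|KL × KM| = √1243736 ≈ 1115.2291
area = ½ · 1115.2291 ≈ 557.615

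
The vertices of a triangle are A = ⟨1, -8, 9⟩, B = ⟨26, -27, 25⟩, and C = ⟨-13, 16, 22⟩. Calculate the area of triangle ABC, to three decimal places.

450.310

AB = (25, -19, 16),  AC = (-14, 24, 13)
i: (-19)·13 - 16·24 = -247 - 384 = -631
j: 16·(-14) - 25·13 = -224 - 325 = -549
k: 25·24 - (-19)·(-14) = 600 - 266 = 334
AB × AC = (-631, -549, 334)
|AB × AC| = √811118 ≈ 900.6209
area = ½ · 900.6209 ≈ 450.310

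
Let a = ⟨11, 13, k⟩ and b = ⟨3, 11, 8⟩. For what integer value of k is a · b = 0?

-22

a · b = 11·3 + 13·11 + k·8 = 176 + 8k
Set equal to 0: 8k = -176, so k = -22.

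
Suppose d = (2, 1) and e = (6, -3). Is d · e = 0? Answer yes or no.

d · e = 2·6 + 1·(-3) = 12 - 3 = 9
Nonzero, so the vectors are not orthogonal.

no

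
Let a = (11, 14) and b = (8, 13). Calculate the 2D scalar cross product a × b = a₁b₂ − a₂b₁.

31

11·13 - 14·8 = 143 - 112 = 31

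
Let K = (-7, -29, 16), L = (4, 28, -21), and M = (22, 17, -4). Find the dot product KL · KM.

3681

KL = L − K = (11, 57, -37)
KM = M − K = (29, 46, -20)
KL · KM = 11·29 + 57·46 + (-37)·(-20) = 319 + 2622 + 740 = 3681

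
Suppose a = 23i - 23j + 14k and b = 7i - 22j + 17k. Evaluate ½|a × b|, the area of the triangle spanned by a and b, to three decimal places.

230.089

i: (-23)·17 - 14·(-22) = -391 - (-308) = -83
j: 14·7 - 23·17 = 98 - 391 = -293
k: 23·(-22) - (-23)·7 = -506 - (-161) = -345
a × b = (-83, -293, -345)
|a × b| = √((-83)² + (-293)² + (-345)²) = √211763 ≈ 460.1771
area = ½ · 460.1771 ≈ 230.089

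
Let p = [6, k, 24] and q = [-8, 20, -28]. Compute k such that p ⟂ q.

p · q = 6·(-8) + k·20 + 24·(-28) = -720 + 20k
Set equal to 0: 20k = 720, so k = 36.

36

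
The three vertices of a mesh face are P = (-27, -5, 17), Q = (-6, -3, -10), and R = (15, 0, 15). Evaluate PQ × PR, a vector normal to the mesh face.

PQ = (21, 2, -27)
PR = (42, 5, -2)
i: 2·(-2) - (-27)·5 = -4 - (-135) = 131
j: (-27)·42 - 21·(-2) = -1134 - (-42) = -1092
k: 21·5 - 2·42 = 105 - 84 = 21
PQ × PR = (131, -1092, 21)

(131, -1092, 21)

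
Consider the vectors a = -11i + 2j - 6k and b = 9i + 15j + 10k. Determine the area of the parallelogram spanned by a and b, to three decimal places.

i: 2·10 - (-6)·15 = 20 - (-90) = 110
j: (-6)·9 - (-11)·10 = -54 - (-110) = 56
k: (-11)·15 - 2·9 = -165 - 18 = -183
a × b = (110, 56, -183)
|a × b| = √(110² + 56² + (-183)²) = √48725 ≈ 220.7374

220.737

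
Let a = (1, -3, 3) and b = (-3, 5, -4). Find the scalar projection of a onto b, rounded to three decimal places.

-4.243

a · b = 1·(-3) + (-3)·5 + 3·(-4) = -3 - 15 - 12 = -30
|b| = √(9 + 25 + 16) = √50 ≈ 7.0711
comp_b a = -30 / √50 ≈ -4.243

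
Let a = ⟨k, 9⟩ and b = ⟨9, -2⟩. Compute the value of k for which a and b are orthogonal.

a · b = k·9 + 9·(-2) = -18 + 9k
Set equal to 0: 9k = 18, so k = 2.

2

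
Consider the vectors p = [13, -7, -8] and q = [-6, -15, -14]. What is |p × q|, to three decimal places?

i: (-7)·(-14) - (-8)·(-15) = 98 - 120 = -22
j: (-8)·(-6) - 13·(-14) = 48 - (-182) = 230
k: 13·(-15) - (-7)·(-6) = -195 - 42 = -237
p × q = (-22, 230, -237)
|p × q| = √((-22)² + 230² + (-237)²) = √109553 ≈ 330.9879

330.988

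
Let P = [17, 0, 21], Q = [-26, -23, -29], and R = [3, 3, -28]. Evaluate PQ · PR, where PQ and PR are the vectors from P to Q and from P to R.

2983

PQ = Q − P = (-43, -23, -50)
PR = R − P = (-14, 3, -49)
PQ · PR = (-43)·(-14) + (-23)·3 + (-50)·(-49) = 602 - 69 + 2450 = 2983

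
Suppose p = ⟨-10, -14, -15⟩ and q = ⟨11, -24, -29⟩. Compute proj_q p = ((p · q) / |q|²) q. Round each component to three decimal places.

p · q = (-10)·11 + (-14)·(-24) + (-15)·(-29) = -110 + 336 + 435 = 661
|q|² = 121 + 576 + 841 = 1538
proj_q p = (661/1538) · (11, -24, -29) ≈ (4.728, -10.315, -12.464)

(4.728, -10.315, -12.464)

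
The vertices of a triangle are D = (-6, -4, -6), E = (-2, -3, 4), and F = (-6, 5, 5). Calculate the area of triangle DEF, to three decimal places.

48.665

DE = (4, 1, 10),  DF = (0, 9, 11)
i: 1·11 - 10·9 = 11 - 90 = -79
j: 10·0 - 4·11 = 0 - 44 = -44
k: 4·9 - 1·0 = 36 - 0 = 36
DE × DF = (-79, -44, 36)
|DE × DF| = √9473 ≈ 97.3293
area = ½ · 97.3293 ≈ 48.665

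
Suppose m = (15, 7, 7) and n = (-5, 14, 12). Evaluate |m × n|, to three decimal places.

i: 7·12 - 7·14 = 84 - 98 = -14
j: 7·(-5) - 15·12 = -35 - 180 = -215
k: 15·14 - 7·(-5) = 210 - (-35) = 245
m × n = (-14, -215, 245)
|m × n| = √((-14)² + (-215)² + 245²) = √106446 ≈ 326.2606

326.261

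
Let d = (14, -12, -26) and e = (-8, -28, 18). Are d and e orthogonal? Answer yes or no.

d · e = 14·(-8) + (-12)·(-28) + (-26)·18 = -112 + 336 - 468 = -244
Nonzero, so the vectors are not orthogonal.

no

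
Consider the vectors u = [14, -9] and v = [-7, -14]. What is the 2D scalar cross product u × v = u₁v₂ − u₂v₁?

14·(-14) - (-9)·(-7) = -196 - 63 = -259

-259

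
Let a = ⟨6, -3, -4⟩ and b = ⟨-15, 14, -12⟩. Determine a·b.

-84

a · b = 6·(-15) + (-3)·14 + (-4)·(-12) = -90 - 42 + 48 = -84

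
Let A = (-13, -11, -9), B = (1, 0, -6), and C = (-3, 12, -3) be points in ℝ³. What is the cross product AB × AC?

AB = (14, 11, 3)
AC = (10, 23, 6)
i: 11·6 - 3·23 = 66 - 69 = -3
j: 3·10 - 14·6 = 30 - 84 = -54
k: 14·23 - 11·10 = 322 - 110 = 212
AB × AC = (-3, -54, 212)

(-3, -54, 212)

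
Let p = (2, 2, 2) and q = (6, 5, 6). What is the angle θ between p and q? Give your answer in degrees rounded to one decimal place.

4.8

p · q = 2·6 + 2·5 + 2·6 = 12 + 10 + 12 = 34
|p|² = 4 + 4 + 4 = 12,  |p| = √12 ≈ 3.464102
|q|² = 36 + 25 + 36 = 97,  |q| = √97 ≈ 9.848858
cos θ = 34 / (3.464102 · 9.848858) ≈ 0.99656
θ = arccos(0.99656) ≈ 4.8°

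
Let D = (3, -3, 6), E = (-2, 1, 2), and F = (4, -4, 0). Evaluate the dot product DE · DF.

DE = E − D = (-5, 4, -4)
DF = F − D = (1, -1, -6)
DE · DF = (-5)·1 + 4·(-1) + (-4)·(-6) = -5 - 4 + 24 = 15

15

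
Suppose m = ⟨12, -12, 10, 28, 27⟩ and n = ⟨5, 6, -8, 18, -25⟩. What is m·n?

-263

m · n = 12·5 + (-12)·6 + 10·(-8) + 28·18 + 27·(-25) = 60 - 72 - 80 + 504 - 675 = -263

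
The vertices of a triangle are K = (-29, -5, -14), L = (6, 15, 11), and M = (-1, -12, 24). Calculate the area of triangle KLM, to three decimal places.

KL = (35, 20, 25),  KM = (28, -7, 38)
i: 20·38 - 25·(-7) = 760 - (-175) = 935
j: 25·28 - 35·38 = 700 - 1330 = -630
k: 35·(-7) - 20·28 = -245 - 560 = -805
KL × KM = (935, -630, -805)
|KL × KM| = √1919150 ≈ 1385.3339
area = ½ · 1385.3339 ≈ 692.667

692.667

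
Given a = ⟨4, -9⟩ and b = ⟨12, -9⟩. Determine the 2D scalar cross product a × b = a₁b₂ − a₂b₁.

4·(-9) - (-9)·12 = -36 - (-108) = 72

72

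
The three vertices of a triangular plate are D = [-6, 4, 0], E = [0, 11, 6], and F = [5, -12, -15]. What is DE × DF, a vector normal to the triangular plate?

(-9, 156, -173)

DE = (6, 7, 6)
DF = (11, -16, -15)
i: 7·(-15) - 6·(-16) = -105 - (-96) = -9
j: 6·11 - 6·(-15) = 66 - (-90) = 156
k: 6·(-16) - 7·11 = -96 - 77 = -173
DE × DF = (-9, 156, -173)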